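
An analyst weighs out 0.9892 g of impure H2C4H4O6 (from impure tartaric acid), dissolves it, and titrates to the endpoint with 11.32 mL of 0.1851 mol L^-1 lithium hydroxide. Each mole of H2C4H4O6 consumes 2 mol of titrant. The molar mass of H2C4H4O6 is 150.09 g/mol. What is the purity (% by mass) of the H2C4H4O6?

n(LiOH) = 0.1851 x 0.01132 = 0.002095 mol.
n(H2C4H4O6) = 0.002095 / 2 = 0.001048 mol.
mass of H2C4H4O6 = 0.001048 x 150.09 = 0.1572 g.
% purity = 0.1572 / 0.9892 x 100 = 15.9%.

15.9%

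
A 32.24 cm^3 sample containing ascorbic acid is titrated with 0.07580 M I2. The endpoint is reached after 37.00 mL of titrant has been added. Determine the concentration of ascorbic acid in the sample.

0.0870 M

n(I2) = 0.07580 x 0.03700 = 0.002805 mol.
From the balanced equation, 1 mol I2 reacts with 1 mol ascorbic acid, so n(ascorbic acid) = 0.002805 x 1/1 = 0.002805 mol.
[ascorbic acid] = 0.002805 / 0.03224 L = 0.0870 M.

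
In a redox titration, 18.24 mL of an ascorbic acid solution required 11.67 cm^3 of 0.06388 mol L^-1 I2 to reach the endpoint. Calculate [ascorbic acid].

0.0409 M

n(I2) = 0.06388 x 0.01167 = 0.0007455 mol.
From the balanced equation, 1 mol I2 reacts with 1 mol ascorbic acid, so n(ascorbic acid) = 0.0007455 x 1/1 = 0.0007455 mol.
[ascorbic acid] = 0.0007455 / 0.01824 L = 0.0409 M.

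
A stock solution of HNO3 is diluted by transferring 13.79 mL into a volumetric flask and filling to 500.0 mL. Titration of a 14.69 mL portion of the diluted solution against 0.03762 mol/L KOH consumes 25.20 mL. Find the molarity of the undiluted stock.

n(KOH) = 0.03762 x 0.02520 = 0.0009480 mol.
n(HNO3) in the aliquot = 0.0009480 mol.
[diluted HNO3] = 0.0009480 / 0.01469 = 0.06454 M.
Dilution factor = 500.0/13.79 = 36.26, so [stock] = 0.06454 x 36.26 = 2.34 M.

2.34 M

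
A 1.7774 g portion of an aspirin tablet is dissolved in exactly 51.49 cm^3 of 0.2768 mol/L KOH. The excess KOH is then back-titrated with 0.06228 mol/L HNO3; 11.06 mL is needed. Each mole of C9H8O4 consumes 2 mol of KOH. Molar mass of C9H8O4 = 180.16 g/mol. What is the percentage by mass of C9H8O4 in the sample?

Total n(KOH) added = 0.2768 x 0.05149 = 0.01425 mol.
n(HNO3) used = 0.06228 x 0.01106 = 0.0006888 mol, which equals the excess n(KOH).
So n(KOH) consumed by the sample = 0.01425 - 0.0006888 = 0.01356 mol.
n(C9H8O4) = 0.01356 / 2 = 0.006782 mol.
mass C9H8O4 = 0.006782 x 180.16 = 1.222 g, so %C9H8O4 = 1.222/1.7774 x 100 = 68.7%.

68.7%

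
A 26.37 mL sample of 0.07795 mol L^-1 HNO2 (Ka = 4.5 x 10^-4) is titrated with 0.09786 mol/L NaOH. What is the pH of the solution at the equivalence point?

n(HNO2) = 0.07795 x 0.02637 = 0.002056 mol; V(NaOH) at equivalence = 0.002056/0.09786 = 0.02100 L.
At equivalence all the acid is converted to NO2-; total volume = 0.02637 + 0.02100 = 0.04737 L, so [NO2-] = 0.002056/0.04737 = 0.04339 M.
Kb = Kw/Ka = 1.0e-14 / 4.5 x 10^-4 = 2.22e-11.
[OH^-] = sqrt(Kb x [NO2-]) = sqrt(2.22e-11 x 0.04339) = 9.82e-7 M.
pOH = 6.01, so pH = 14.00 - 6.01 = 7.99.

7.99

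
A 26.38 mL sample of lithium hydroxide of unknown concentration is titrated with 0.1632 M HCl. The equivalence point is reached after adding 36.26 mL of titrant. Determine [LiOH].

n(HCl) delivered = 0.1632 x 0.03626 = 0.005918 mol.
For a 1:1 reaction, n(LiOH) = 0.005918 mol.
[LiOH] = 0.005918 mol / 0.02638 L = 0.224 M.

0.224 M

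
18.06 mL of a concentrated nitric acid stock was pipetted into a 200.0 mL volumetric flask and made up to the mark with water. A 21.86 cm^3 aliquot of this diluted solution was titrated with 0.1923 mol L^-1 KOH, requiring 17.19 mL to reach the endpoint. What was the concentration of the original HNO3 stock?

1.67 M

n(KOH) = 0.1923 x 0.01719 = 0.003306 mol.
n(HNO3) in the aliquot = 0.003306 mol.
[diluted HNO3] = 0.003306 / 0.02186 = 0.1512 M.
Dilution factor = 200.0/18.06 = 11.07, so [stock] = 0.1512 x 11.07 = 1.67 M.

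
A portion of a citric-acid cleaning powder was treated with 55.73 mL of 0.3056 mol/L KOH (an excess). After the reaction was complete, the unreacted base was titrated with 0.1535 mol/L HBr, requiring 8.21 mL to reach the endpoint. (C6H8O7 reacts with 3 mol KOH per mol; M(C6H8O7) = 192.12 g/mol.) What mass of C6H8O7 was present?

1.01 g

Total n(KOH) added = 0.3056 x 0.05573 = 0.01703 mol.
n(HBr) used = 0.1535 x 0.008210 = 0.001260 mol, which equals the excess n(KOH).
So n(KOH) consumed by the sample = 0.01703 - 0.001260 = 0.01577 mol.
n(C6H8O7) = 0.01577 / 3 = 0.005257 mol.
mass = 0.005257 mol x 192.12 g/mol = 1.01 g.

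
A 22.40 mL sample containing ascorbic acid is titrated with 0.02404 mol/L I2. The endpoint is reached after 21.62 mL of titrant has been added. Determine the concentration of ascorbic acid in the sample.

n(I2) = 0.02404 x 0.02162 = 0.0005197 mol.
From the balanced equation, 1 mol I2 reacts with 1 mol ascorbic acid, so n(ascorbic acid) = 0.0005197 x 1/1 = 0.0005197 mol.
[ascorbic acid] = 0.0005197 / 0.02240 L = 0.0232 M.

0.0232 M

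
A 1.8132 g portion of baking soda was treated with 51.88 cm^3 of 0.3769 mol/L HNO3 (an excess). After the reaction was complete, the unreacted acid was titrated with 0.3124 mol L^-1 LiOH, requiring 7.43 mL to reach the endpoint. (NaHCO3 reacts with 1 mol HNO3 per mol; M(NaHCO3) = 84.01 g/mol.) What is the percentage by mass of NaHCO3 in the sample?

79.8%

Total n(HNO3) added = 0.3769 x 0.05188 = 0.01955 mol.
n(LiOH) used = 0.3124 x 0.007430 = 0.002321 mol, which equals the excess n(HNO3).
So n(HNO3) consumed by the sample = 0.01955 - 0.002321 = 0.01723 mol.
n(NaHCO3) = 0.01723 / 1 = 0.01723 mol.
mass NaHCO3 = 0.01723 x 84.01 = 1.448 g, so %NaHCO3 = 1.448/1.8132 x 100 = 79.8%.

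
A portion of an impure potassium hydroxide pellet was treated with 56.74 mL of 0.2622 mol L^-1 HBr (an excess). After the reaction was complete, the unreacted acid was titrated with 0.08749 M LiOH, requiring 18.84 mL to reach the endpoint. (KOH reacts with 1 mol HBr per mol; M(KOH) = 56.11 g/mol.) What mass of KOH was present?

0.742 g

Total n(HBr) added = 0.2622 x 0.05674 = 0.01488 mol.
n(LiOH) used = 0.08749 x 0.01884 = 0.001648 mol, which equals the excess n(HBr).
So n(HBr) consumed by the sample = 0.01488 - 0.001648 = 0.01323 mol.
n(KOH) = 0.01323 / 1 = 0.01323 mol.
mass = 0.01323 mol x 56.11 g/mol = 0.742 g.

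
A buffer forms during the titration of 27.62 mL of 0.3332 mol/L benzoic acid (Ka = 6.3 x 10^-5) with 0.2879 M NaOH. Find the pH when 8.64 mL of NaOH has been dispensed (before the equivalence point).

3.77

Initial n(C6H5COOH) = 0.3332 x 0.02762 = 0.009203 mol.
n(NaOH) added = 0.2879 x 0.008640 = 0.002487 mol, converting that many moles of C6H5COOH to C6H5COO-.
Remaining n(C6H5COOH) = 0.006716 mol; n(C6H5COO-) = 0.002487 mol.
By Henderson-Hasselbalch, pH = pKa + log([A^-]/[HA]) = 4.20 + log(0.002487/0.006716) = 4.20 + (-0.43) = 3.77.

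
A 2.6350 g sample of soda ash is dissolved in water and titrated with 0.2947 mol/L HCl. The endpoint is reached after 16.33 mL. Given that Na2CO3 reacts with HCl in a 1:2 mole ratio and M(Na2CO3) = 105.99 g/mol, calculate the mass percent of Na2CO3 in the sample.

n(HCl) = 0.2947 x 0.01633 = 0.004812 mol.
n(Na2CO3) = 0.004812 / 2 = 0.002406 mol.
mass of Na2CO3 = 0.002406 x 105.99 = 0.2550 g.
% purity = 0.2550 / 2.6350 x 100 = 9.68%.

9.68%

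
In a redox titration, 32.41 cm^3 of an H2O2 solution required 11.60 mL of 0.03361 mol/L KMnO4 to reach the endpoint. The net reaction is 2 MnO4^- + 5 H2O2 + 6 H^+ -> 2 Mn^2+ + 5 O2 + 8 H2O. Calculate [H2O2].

0.0301 M

n(KMnO4) = 0.03361 x 0.01160 = 0.0003899 mol.
From the balanced equation, 2 mol KMnO4 reacts with 5 mol H2O2, so n(H2O2) = 0.0003899 x 5/2 = 0.0009747 mol.
[H2O2] = 0.0009747 / 0.03241 L = 0.0301 M.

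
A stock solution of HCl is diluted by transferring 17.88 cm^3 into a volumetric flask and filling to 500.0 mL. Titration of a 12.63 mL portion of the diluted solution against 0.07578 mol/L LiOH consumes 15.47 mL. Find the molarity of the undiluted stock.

2.60 M

n(LiOH) = 0.07578 x 0.01547 = 0.001172 mol.
n(HCl) in the aliquot = 0.001172 mol.
[diluted HCl] = 0.001172 / 0.01263 = 0.09282 M.
Dilution factor = 500.0/17.88 = 27.96, so [stock] = 0.09282 x 27.96 = 2.60 M.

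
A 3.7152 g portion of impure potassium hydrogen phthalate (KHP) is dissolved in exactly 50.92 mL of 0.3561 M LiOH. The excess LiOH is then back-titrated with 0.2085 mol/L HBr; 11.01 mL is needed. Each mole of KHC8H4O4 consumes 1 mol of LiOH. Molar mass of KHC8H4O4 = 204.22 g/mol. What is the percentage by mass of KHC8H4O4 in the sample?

Total n(LiOH) added = 0.3561 x 0.05092 = 0.01813 mol.
n(HBr) used = 0.2085 x 0.01101 = 0.002296 mol, which equals the excess n(LiOH).
So n(LiOH) consumed by the sample = 0.01813 - 0.002296 = 0.01584 mol.
n(KHC8H4O4) = 0.01584 / 1 = 0.01584 mol.
mass KHC8H4O4 = 0.01584 x 204.22 = 3.234 g, so %KHC8H4O4 = 3.234/3.7152 x 100 = 87.1%.

87.1%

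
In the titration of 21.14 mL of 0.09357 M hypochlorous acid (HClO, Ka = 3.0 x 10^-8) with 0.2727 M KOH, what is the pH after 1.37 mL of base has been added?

6.89

Initial n(HClO) = 0.09357 x 0.02114 = 0.001978 mol.
n(KOH) added = 0.2727 x 0.001370 = 0.0003736 mol, converting that many moles of HClO to ClO-.
Remaining n(HClO) = 0.001604 mol; n(ClO-) = 0.0003736 mol.
By Henderson-Hasselbalch, pH = pKa + log([A^-]/[HA]) = 7.52 + log(0.0003736/0.001604) = 7.52 + (-0.63) = 6.89.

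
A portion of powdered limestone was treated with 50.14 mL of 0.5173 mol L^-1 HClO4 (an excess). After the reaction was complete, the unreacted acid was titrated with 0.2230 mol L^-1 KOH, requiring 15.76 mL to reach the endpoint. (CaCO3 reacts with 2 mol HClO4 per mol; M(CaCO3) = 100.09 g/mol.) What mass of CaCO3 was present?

Total n(HClO4) added = 0.5173 x 0.05014 = 0.02594 mol.
n(KOH) used = 0.2230 x 0.01576 = 0.003514 mol, which equals the excess n(HClO4).
So n(HClO4) consumed by the sample = 0.02594 - 0.003514 = 0.02242 mol.
n(CaCO3) = 0.02242 / 2 = 0.01121 mol.
mass = 0.01121 mol x 100.09 g/mol = 1.12 g.

1.12 g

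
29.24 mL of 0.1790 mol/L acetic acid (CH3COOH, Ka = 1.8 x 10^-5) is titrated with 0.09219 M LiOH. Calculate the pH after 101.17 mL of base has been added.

n(acid) = 0.1790 x 0.02924 = 0.005234 mol; n(LiOH) added = 0.09219 x 0.1012 = 0.009327 mol.
Base is in excess by 0.009327 - 0.005234 = 0.004093 mol in a total volume of 0.1304 L.
[OH^-] = 0.004093/0.1304 = 0.03138 M, so pOH = 1.50 and pH = 14.00 - 1.50 = 12.50.

12.50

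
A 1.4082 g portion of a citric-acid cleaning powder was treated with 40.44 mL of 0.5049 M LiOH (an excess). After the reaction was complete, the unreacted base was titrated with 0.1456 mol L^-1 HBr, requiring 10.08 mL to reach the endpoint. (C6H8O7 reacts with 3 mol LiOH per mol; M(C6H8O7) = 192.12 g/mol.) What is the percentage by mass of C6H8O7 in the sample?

Total n(LiOH) added = 0.5049 x 0.04044 = 0.02042 mol.
n(HBr) used = 0.1456 x 0.01008 = 0.001468 mol, which equals the excess n(LiOH).
So n(LiOH) consumed by the sample = 0.02042 - 0.001468 = 0.01895 mol.
n(C6H8O7) = 0.01895 / 3 = 0.006317 mol.
mass C6H8O7 = 0.006317 x 192.12 = 1.214 g, so %C6H8O7 = 1.214/1.4082 x 100 = 86.2%.

86.2%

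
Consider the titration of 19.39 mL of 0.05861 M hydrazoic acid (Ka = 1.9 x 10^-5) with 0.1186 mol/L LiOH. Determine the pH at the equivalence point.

n(HN3) = 0.05861 x 0.01939 = 0.001136 mol; V(LiOH) at equivalence = 0.001136/0.1186 = 0.009582 L.
At equivalence all the acid is converted to N3-; total volume = 0.01939 + 0.009582 = 0.02897 L, so [N3-] = 0.001136/0.02897 = 0.03923 M.
Kb = Kw/Ka = 1.0e-14 / 1.9 x 10^-5 = 5.26e-10.
[OH^-] = sqrt(Kb x [N3-]) = sqrt(5.26e-10 x 0.03923) = 4.54e-6 M.
pOH = 5.34, so pH = 14.00 - 5.34 = 8.66.

8.66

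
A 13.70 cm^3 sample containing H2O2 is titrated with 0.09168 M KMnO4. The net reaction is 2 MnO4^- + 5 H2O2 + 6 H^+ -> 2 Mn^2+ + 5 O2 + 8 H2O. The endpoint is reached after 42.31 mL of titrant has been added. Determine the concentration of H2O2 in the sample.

n(KMnO4) = 0.09168 x 0.04231 = 0.003879 mol.
From the balanced equation, 2 mol KMnO4 reacts with 5 mol H2O2, so n(H2O2) = 0.003879 x 5/2 = 0.009697 mol.
[H2O2] = 0.009697 / 0.01370 L = 0.708 M.

0.708 M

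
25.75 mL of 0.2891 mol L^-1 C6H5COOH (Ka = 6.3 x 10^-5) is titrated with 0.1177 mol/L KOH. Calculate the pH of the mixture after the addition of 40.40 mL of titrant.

Initial n(C6H5COOH) = 0.2891 x 0.02575 = 0.007444 mol.
n(KOH) added = 0.1177 x 0.04040 = 0.004755 mol, converting that many moles of C6H5COOH to C6H5COO-.
Remaining n(C6H5COOH) = 0.002689 mol; n(C6H5COO-) = 0.004755 mol.
By Henderson-Hasselbalch, pH = pKa + log([A^-]/[HA]) = 4.20 + log(0.004755/0.002689) = 4.20 + (+0.25) = 4.45.

4.45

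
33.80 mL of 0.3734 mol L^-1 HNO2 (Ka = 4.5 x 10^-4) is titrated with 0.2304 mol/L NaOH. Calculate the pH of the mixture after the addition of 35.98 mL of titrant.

Initial n(HNO2) = 0.3734 x 0.03380 = 0.01262 mol.
n(NaOH) added = 0.2304 x 0.03598 = 0.008290 mol, converting that many moles of HNO2 to NO2-.
Remaining n(HNO2) = 0.004331 mol; n(NO2-) = 0.008290 mol.
By Henderson-Hasselbalch, pH = pKa + log([A^-]/[HA]) = 3.35 + log(0.008290/0.004331) = 3.35 + (+0.28) = 3.63.

3.63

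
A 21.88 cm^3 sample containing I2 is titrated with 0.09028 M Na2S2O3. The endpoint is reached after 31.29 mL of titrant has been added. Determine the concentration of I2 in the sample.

0.0646 M

n(Na2S2O3) = 0.09028 x 0.03129 = 0.002825 mol.
From the balanced equation, 2 mol Na2S2O3 reacts with 1 mol I2, so n(I2) = 0.002825 x 1/2 = 0.001412 mol.
[I2] = 0.001412 / 0.02188 L = 0.0646 M.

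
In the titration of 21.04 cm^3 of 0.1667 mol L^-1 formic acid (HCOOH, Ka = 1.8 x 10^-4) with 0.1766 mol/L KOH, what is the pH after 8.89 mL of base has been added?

3.65

Initial n(HCOOH) = 0.1667 x 0.02104 = 0.003507 mol.
n(KOH) added = 0.1766 x 0.008890 = 0.001570 mol, converting that many moles of HCOOH to HCOO-.
Remaining n(HCOOH) = 0.001937 mol; n(HCOO-) = 0.001570 mol.
By Henderson-Hasselbalch, pH = pKa + log([A^-]/[HA]) = 3.74 + log(0.001570/0.001937) = 3.74 + (-0.09) = 3.65.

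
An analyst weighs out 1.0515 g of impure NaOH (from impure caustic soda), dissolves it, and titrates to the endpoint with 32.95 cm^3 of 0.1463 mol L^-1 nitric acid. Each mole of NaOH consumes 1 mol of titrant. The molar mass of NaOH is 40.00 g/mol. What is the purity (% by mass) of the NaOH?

18.3%

n(HNO3) = 0.1463 x 0.03295 = 0.004821 mol.
n(NaOH) = 0.004821 / 1 = 0.004821 mol.
mass of NaOH = 0.004821 x 40.00 = 0.1928 g.
% purity = 0.1928 / 1.0515 x 100 = 18.3%.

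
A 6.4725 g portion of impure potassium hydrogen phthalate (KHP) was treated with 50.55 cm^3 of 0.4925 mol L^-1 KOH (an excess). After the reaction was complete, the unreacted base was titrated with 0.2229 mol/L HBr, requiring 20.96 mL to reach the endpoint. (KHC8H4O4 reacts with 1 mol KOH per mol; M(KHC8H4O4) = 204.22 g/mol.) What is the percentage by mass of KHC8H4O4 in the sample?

Total n(KOH) added = 0.4925 x 0.05055 = 0.02490 mol.
n(HBr) used = 0.2229 x 0.02096 = 0.004672 mol, which equals the excess n(KOH).
So n(KOH) consumed by the sample = 0.02490 - 0.004672 = 0.02022 mol.
n(KHC8H4O4) = 0.02022 / 1 = 0.02022 mol.
mass KHC8H4O4 = 0.02022 x 204.22 = 4.130 g, so %KHC8H4O4 = 4.130/6.4725 x 100 = 63.8%.

63.8%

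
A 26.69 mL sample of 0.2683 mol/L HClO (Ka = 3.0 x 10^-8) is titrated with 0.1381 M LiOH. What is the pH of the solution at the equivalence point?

10.24

n(HClO) = 0.2683 x 0.02669 = 0.007161 mol; V(LiOH) at equivalence = 0.007161/0.1381 = 0.05185 L.
At equivalence all the acid is converted to ClO-; total volume = 0.02669 + 0.05185 = 0.07854 L, so [ClO-] = 0.007161/0.07854 = 0.09117 M.
Kb = Kw/Ka = 1.0e-14 / 3.0 x 10^-8 = 3.33e-7.
[OH^-] = sqrt(Kb x [ClO-]) = sqrt(3.33e-7 x 0.09117) = 0.000174 M.
pOH = 3.76, so pH = 14.00 - 3.76 = 10.24.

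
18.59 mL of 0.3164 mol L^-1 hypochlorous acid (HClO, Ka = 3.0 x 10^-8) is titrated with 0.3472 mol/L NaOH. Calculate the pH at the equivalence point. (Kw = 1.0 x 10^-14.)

n(HClO) = 0.3164 x 0.01859 = 0.005882 mol; V(NaOH) at equivalence = 0.005882/0.3472 = 0.01694 L.
At equivalence all the acid is converted to ClO-; total volume = 0.01859 + 0.01694 = 0.03553 L, so [ClO-] = 0.005882/0.03553 = 0.1655 M.
Kb = Kw/Ka = 1.0e-14 / 3.0 x 10^-8 = 3.33e-7.
[OH^-] = sqrt(Kb x [ClO-]) = sqrt(3.33e-7 x 0.1655) = 0.000235 M.
pOH = 3.63, so pH = 14.00 - 3.63 = 10.37.

10.37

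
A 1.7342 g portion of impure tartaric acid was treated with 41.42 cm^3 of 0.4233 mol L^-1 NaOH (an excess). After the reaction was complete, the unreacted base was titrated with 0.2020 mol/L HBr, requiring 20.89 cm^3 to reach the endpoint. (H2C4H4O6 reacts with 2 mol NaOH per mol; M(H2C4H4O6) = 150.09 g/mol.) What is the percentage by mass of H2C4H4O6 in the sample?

Total n(NaOH) added = 0.4233 x 0.04142 = 0.01753 mol.
n(HBr) used = 0.2020 x 0.02089 = 0.004220 mol, which equals the excess n(NaOH).
So n(NaOH) consumed by the sample = 0.01753 - 0.004220 = 0.01331 mol.
n(H2C4H4O6) = 0.01331 / 2 = 0.006657 mol.
mass H2C4H4O6 = 0.006657 x 150.09 = 0.9991 g, so %H2C4H4O6 = 0.9991/1.7342 x 100 = 57.6%.

57.6%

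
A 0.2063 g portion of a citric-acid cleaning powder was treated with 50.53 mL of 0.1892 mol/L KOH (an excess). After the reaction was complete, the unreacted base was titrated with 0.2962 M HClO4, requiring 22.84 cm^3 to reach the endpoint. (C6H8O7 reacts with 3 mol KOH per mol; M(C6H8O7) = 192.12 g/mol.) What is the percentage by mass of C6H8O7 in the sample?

Total n(KOH) added = 0.1892 x 0.05053 = 0.009560 mol.
n(HClO4) used = 0.2962 x 0.02284 = 0.006765 mol, which equals the excess n(KOH).
So n(KOH) consumed by the sample = 0.009560 - 0.006765 = 0.002795 mol.
n(C6H8O7) = 0.002795 / 3 = 0.0009317 mol.
mass C6H8O7 = 0.0009317 x 192.12 = 0.1790 g, so %C6H8O7 = 0.1790/0.2063 x 100 = 86.8%.

86.8%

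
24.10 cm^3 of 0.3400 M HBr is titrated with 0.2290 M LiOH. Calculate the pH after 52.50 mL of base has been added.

n(acid) = 0.3400 x 0.02410 = 0.008194 mol; n(LiOH) added = 0.2290 x 0.05250 = 0.01202 mol.
Base is in excess by 0.01202 - 0.008194 = 0.003828 mol in a total volume of 0.07660 L.
[OH^-] = 0.003828/0.07660 = 0.04998 M, so pOH = 1.30 and pH = 14.00 - 1.30 = 12.70.

12.70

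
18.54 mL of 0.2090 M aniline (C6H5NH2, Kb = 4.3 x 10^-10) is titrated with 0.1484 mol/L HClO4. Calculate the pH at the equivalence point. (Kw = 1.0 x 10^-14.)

n(C6H5NH2) = 0.2090 x 0.01854 = 0.003875 mol; V(HClO4) at equivalence = 0.003875/0.1484 = 0.02611 L.
At equivalence the base is fully converted to C6H5NH3+; total volume = 0.04465 L, so [C6H5NH3+] = 0.003875/0.04465 = 0.08678 M.
Ka(C6H5NH3+) = Kw/Kb = 1.0e-14 / 4.3 x 10^-10 = 2.33e-5.
[H^+] = sqrt(Ka x [C6H5NH3+]) = sqrt(2.33e-5 x 0.08678) = 0.00142 M.
pH = -log(0.00142) = 2.85.

2.85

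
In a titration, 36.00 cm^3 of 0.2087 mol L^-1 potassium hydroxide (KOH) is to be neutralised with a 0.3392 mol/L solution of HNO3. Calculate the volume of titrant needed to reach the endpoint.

22.1 mL

n(KOH) = 0.2087 mol/L x 0.03600 L = 0.007513 mol.
At equivalence n(HNO3) = n(KOH) = 0.007513 mol.
V(HNO3) = 0.007513 / 0.3392 = 0.02215 L = 22.1 mL.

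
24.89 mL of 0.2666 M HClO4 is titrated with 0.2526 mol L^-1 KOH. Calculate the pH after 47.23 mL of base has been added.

12.87

n(acid) = 0.2666 x 0.02489 = 0.006636 mol; n(KOH) added = 0.2526 x 0.04723 = 0.01193 mol.
Base is in excess by 0.01193 - 0.006636 = 0.005295 mol in a total volume of 0.07212 L.
[OH^-] = 0.005295/0.07212 = 0.07341 M, so pOH = 1.13 and pH = 14.00 - 1.13 = 12.87.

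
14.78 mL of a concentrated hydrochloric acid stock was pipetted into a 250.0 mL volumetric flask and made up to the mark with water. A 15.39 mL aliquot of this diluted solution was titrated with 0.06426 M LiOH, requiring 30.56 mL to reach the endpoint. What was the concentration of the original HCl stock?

2.16 M

n(LiOH) = 0.06426 x 0.03056 = 0.001964 mol.
n(HCl) in the aliquot = 0.001964 mol.
[diluted HCl] = 0.001964 / 0.01539 = 0.1276 M.
Dilution factor = 250.0/14.78 = 16.91, so [stock] = 0.1276 x 16.91 = 2.16 M.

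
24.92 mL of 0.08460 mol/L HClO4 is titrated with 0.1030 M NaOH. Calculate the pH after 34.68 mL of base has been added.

n(acid) = 0.08460 x 0.02492 = 0.002108 mol; n(NaOH) added = 0.1030 x 0.03468 = 0.003572 mol.
Base is in excess by 0.003572 - 0.002108 = 0.001464 mol in a total volume of 0.05960 L.
[OH^-] = 0.001464/0.05960 = 0.02456 M, so pOH = 1.61 and pH = 14.00 - 1.61 = 12.39.

12.39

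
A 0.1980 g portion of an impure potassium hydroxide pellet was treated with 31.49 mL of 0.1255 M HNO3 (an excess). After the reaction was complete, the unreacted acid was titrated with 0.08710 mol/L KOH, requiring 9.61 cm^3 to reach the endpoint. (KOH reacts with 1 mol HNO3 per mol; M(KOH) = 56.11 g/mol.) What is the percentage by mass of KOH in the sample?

88.3%

Total n(HNO3) added = 0.1255 x 0.03149 = 0.003952 mol.
n(KOH) used = 0.08710 x 0.009610 = 0.0008370 mol, which equals the excess n(HNO3).
So n(HNO3) consumed by the sample = 0.003952 - 0.0008370 = 0.003115 mol.
n(KOH) = 0.003115 / 1 = 0.003115 mol.
mass KOH = 0.003115 x 56.11 = 0.1748 g, so %KOH = 0.1748/0.1980 x 100 = 88.3%.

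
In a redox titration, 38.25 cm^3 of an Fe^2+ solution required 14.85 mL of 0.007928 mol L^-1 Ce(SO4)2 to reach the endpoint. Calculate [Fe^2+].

n(Ce(SO4)2) = 0.007928 x 0.01485 = 0.0001177 mol.
From the balanced equation, 1 mol Ce(SO4)2 reacts with 1 mol Fe^2+, so n(Fe^2+) = 0.0001177 x 1/1 = 0.0001177 mol.
[Fe^2+] = 0.0001177 / 0.03825 L = 0.00308 M.

0.00308 M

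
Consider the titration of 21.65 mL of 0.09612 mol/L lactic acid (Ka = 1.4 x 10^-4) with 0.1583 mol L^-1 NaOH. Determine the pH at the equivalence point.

8.32

n(HC3H5O3) = 0.09612 x 0.02165 = 0.002081 mol; V(NaOH) at equivalence = 0.002081/0.1583 = 0.01315 L.
At equivalence all the acid is converted to C3H5O3-; total volume = 0.02165 + 0.01315 = 0.03480 L, so [C3H5O3-] = 0.002081/0.03480 = 0.05981 M.
Kb = Kw/Ka = 1.0e-14 / 1.4 x 10^-4 = 7.14e-11.
[OH^-] = sqrt(Kb x [C3H5O3-]) = sqrt(7.14e-11 x 0.05981) = 2.07e-6 M.
pOH = 5.68, so pH = 14.00 - 5.68 = 8.32.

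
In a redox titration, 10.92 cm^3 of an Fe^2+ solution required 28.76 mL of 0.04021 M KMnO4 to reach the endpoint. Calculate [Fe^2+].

0.530 M

n(KMnO4) = 0.04021 x 0.02876 = 0.001156 mol.
From the balanced equation, 1 mol KMnO4 reacts with 5 mol Fe^2+, so n(Fe^2+) = 0.001156 x 5/1 = 0.005782 mol.
[Fe^2+] = 0.005782 / 0.01092 L = 0.530 M.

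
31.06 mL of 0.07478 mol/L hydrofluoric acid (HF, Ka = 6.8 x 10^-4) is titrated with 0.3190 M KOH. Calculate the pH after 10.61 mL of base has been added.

n(acid) = 0.07478 x 0.03106 = 0.002323 mol; n(KOH) added = 0.3190 x 0.01061 = 0.003385 mol.
Base is in excess by 0.003385 - 0.002323 = 0.001062 mol in a total volume of 0.04167 L.
[OH^-] = 0.001062/0.04167 = 0.02548 M, so pOH = 1.59 and pH = 14.00 - 1.59 = 12.41.

12.41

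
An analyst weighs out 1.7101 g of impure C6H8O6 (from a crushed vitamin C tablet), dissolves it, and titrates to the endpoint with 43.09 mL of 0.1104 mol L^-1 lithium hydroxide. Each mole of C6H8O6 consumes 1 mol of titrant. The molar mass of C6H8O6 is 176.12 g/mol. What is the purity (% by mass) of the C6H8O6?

49.0%

n(LiOH) = 0.1104 x 0.04309 = 0.004757 mol.
n(C6H8O6) = 0.004757 / 1 = 0.004757 mol.
mass of C6H8O6 = 0.004757 x 176.12 = 0.8378 g.
% purity = 0.8378 / 1.7101 x 100 = 49.0%.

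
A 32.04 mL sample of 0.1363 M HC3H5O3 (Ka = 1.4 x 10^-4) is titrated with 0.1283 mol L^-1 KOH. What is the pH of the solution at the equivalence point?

n(HC3H5O3) = 0.1363 x 0.03204 = 0.004367 mol; V(KOH) at equivalence = 0.004367/0.1283 = 0.03404 L.
At equivalence all the acid is converted to C3H5O3-; total volume = 0.03204 + 0.03404 = 0.06608 L, so [C3H5O3-] = 0.004367/0.06608 = 0.06609 M.
Kb = Kw/Ka = 1.0e-14 / 1.4 x 10^-4 = 7.14e-11.
[OH^-] = sqrt(Kb x [C3H5O3-]) = sqrt(7.14e-11 x 0.06609) = 2.17e-6 M.
pOH = 5.66, so pH = 14.00 - 5.66 = 8.34.

8.34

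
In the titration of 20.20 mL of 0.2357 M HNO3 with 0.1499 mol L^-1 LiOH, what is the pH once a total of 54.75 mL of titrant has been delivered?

n(acid) = 0.2357 x 0.02020 = 0.004761 mol; n(LiOH) added = 0.1499 x 0.05475 = 0.008207 mol.
Base is in excess by 0.008207 - 0.004761 = 0.003446 mol in a total volume of 0.07495 L.
[OH^-] = 0.003446/0.07495 = 0.04598 M, so pOH = 1.34 and pH = 14.00 - 1.34 = 12.66.

12.66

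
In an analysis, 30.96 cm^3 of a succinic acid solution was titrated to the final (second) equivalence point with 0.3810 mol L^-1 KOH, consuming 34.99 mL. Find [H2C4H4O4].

0.215 M

n(KOH) = 0.3810 x 0.03499 = 0.01333 mol.
At the final (second) equivalence point, 2 mol OH^- react per mol H2C4H4O4, so n(H2C4H4O4) = 0.01333 / 2 = 0.006666 mol.
[H2C4H4O4] = 0.006666 / 0.03096 L = 0.215 M.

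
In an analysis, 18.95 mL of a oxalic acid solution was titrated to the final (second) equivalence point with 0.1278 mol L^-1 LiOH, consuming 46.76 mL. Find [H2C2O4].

n(LiOH) = 0.1278 x 0.04676 = 0.005976 mol.
At the final (second) equivalence point, 2 mol OH^- react per mol H2C2O4, so n(H2C2O4) = 0.005976 / 2 = 0.002988 mol.
[H2C2O4] = 0.002988 / 0.01895 L = 0.158 M.

0.158 M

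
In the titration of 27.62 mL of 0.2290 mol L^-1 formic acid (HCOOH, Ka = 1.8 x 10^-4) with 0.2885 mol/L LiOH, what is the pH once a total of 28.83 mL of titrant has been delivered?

n(acid) = 0.2290 x 0.02762 = 0.006325 mol; n(LiOH) added = 0.2885 x 0.02883 = 0.008317 mol.
Base is in excess by 0.008317 - 0.006325 = 0.001992 mol in a total volume of 0.05645 L.
[OH^-] = 0.001992/0.05645 = 0.03530 M, so pOH = 1.45 and pH = 14.00 - 1.45 = 12.55.

12.55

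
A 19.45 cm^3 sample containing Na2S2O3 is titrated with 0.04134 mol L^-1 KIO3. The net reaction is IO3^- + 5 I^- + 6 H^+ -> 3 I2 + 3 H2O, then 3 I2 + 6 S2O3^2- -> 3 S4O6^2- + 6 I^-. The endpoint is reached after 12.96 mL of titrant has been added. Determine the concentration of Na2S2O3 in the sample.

n(KIO3) = 0.04134 x 0.01296 = 0.0005358 mol.
From the balanced equation, 1 mol KIO3 reacts with 6 mol Na2S2O3, so n(Na2S2O3) = 0.0005358 x 6/1 = 0.003215 mol.
[Na2S2O3] = 0.003215 / 0.01945 L = 0.165 M.

0.165 M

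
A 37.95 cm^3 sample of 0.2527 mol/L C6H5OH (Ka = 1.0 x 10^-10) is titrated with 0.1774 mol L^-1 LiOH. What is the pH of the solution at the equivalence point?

11.51

n(C6H5OH) = 0.2527 x 0.03795 = 0.009590 mol; V(LiOH) at equivalence = 0.009590/0.1774 = 0.05406 L.
At equivalence all the acid is converted to C6H5O-; total volume = 0.03795 + 0.05406 = 0.09201 L, so [C6H5O-] = 0.009590/0.09201 = 0.1042 M.
Kb = Kw/Ka = 1.0e-14 / 1.0 x 10^-10 = 0.000100.
[OH^-] = sqrt(Kb x [C6H5O-]) = sqrt(0.000100 x 0.1042) = 0.00323 M.
pOH = 2.49, so pH = 14.00 - 2.49 = 11.51.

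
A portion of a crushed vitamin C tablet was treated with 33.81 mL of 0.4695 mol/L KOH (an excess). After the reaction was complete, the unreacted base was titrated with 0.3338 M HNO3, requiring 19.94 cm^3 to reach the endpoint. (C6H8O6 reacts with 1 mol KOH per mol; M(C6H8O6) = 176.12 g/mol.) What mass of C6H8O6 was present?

Total n(KOH) added = 0.4695 x 0.03381 = 0.01587 mol.
n(HNO3) used = 0.3338 x 0.01994 = 0.006656 mol, which equals the excess n(KOH).
So n(KOH) consumed by the sample = 0.01587 - 0.006656 = 0.009218 mol.
n(C6H8O6) = 0.009218 / 1 = 0.009218 mol.
mass = 0.009218 mol x 176.12 g/mol = 1.62 g.

1.62 g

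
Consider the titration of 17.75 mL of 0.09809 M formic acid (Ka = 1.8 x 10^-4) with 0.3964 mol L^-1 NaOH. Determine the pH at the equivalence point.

n(HCOOH) = 0.09809 x 0.01775 = 0.001741 mol; V(NaOH) at equivalence = 0.001741/0.3964 = 0.004392 L.
At equivalence all the acid is converted to HCOO-; total volume = 0.01775 + 0.004392 = 0.02214 L, so [HCOO-] = 0.001741/0.02214 = 0.07863 M.
Kb = Kw/Ka = 1.0e-14 / 1.8 x 10^-4 = 5.56e-11.
[OH^-] = sqrt(Kb x [HCOO-]) = sqrt(5.56e-11 x 0.07863) = 2.09e-6 M.
pOH = 5.68, so pH = 14.00 - 5.68 = 8.32.

8.32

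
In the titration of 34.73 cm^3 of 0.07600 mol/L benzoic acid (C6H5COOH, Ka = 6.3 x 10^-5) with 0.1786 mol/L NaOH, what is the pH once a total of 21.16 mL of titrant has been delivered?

12.31

n(acid) = 0.07600 x 0.03473 = 0.002639 mol; n(NaOH) added = 0.1786 x 0.02116 = 0.003779 mol.
Base is in excess by 0.003779 - 0.002639 = 0.001140 mol in a total volume of 0.05589 L.
[OH^-] = 0.001140/0.05589 = 0.02039 M, so pOH = 1.69 and pH = 14.00 - 1.69 = 12.31.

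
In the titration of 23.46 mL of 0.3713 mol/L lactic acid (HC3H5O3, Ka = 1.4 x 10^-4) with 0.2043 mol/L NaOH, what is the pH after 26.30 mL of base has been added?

Initial n(HC3H5O3) = 0.3713 x 0.02346 = 0.008711 mol.
n(NaOH) added = 0.2043 x 0.02630 = 0.005373 mol, converting that many moles of HC3H5O3 to C3H5O3-.
Remaining n(HC3H5O3) = 0.003338 mol; n(C3H5O3-) = 0.005373 mol.
By Henderson-Hasselbalch, pH = pKa + log([A^-]/[HA]) = 3.85 + log(0.005373/0.003338) = 3.85 + (+0.21) = 4.06.

4.06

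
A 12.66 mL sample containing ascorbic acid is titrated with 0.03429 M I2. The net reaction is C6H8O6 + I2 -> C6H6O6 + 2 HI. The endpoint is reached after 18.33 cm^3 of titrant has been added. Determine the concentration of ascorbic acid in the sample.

0.0496 M

n(I2) = 0.03429 x 0.01833 = 0.0006285 mol.
From the balanced equation, 1 mol I2 reacts with 1 mol ascorbic acid, so n(ascorbic acid) = 0.0006285 x 1/1 = 0.0006285 mol.
[ascorbic acid] = 0.0006285 / 0.01266 L = 0.0496 M.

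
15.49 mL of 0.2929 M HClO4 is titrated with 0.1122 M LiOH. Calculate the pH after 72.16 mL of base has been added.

12.61

n(acid) = 0.2929 x 0.01549 = 0.004537 mol; n(LiOH) added = 0.1122 x 0.07216 = 0.008096 mol.
Base is in excess by 0.008096 - 0.004537 = 0.003559 mol in a total volume of 0.08765 L.
[OH^-] = 0.003559/0.08765 = 0.04061 M, so pOH = 1.39 and pH = 14.00 - 1.39 = 12.61.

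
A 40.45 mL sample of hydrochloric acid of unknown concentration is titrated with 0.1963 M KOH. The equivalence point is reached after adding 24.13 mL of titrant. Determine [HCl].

n(KOH) delivered = 0.1963 x 0.02413 = 0.004737 mol.
For a 1:1 reaction, n(HCl) = 0.004737 mol.
[HCl] = 0.004737 mol / 0.04045 L = 0.117 M.

0.117 M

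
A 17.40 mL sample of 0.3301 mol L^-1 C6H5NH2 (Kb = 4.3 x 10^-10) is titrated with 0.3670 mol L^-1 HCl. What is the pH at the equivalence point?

n(C6H5NH2) = 0.3301 x 0.01740 = 0.005744 mol; V(HCl) at equivalence = 0.005744/0.3670 = 0.01565 L.
At equivalence the base is fully converted to C6H5NH3+; total volume = 0.03305 L, so [C6H5NH3+] = 0.005744/0.03305 = 0.1738 M.
Ka(C6H5NH3+) = Kw/Kb = 1.0e-14 / 4.3 x 10^-10 = 2.33e-5.
[H^+] = sqrt(Ka x [C6H5NH3+]) = sqrt(2.33e-5 x 0.1738) = 0.00201 M.
pH = -log(0.00201) = 2.70.

2.70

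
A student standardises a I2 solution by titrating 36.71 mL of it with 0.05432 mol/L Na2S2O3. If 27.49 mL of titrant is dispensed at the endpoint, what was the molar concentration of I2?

n(Na2S2O3) = 0.05432 x 0.02749 = 0.001493 mol.
From the balanced equation, 2 mol Na2S2O3 reacts with 1 mol I2, so n(I2) = 0.001493 x 1/2 = 0.0007466 mol.
[I2] = 0.0007466 / 0.03671 L = 0.0203 M.

0.0203 M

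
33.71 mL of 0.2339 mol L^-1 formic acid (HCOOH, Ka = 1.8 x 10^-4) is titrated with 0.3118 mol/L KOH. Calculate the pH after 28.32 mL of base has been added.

12.18

n(acid) = 0.2339 x 0.03371 = 0.007885 mol; n(KOH) added = 0.3118 x 0.02832 = 0.008830 mol.
Base is in excess by 0.008830 - 0.007885 = 0.0009454 mol in a total volume of 0.06203 L.
[OH^-] = 0.0009454/0.06203 = 0.01524 M, so pOH = 1.82 and pH = 14.00 - 1.82 = 12.18.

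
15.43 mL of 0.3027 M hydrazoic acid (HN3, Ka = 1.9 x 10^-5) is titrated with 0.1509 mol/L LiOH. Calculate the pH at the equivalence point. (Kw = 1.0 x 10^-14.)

8.86

n(HN3) = 0.3027 x 0.01543 = 0.004671 mol; V(LiOH) at equivalence = 0.004671/0.1509 = 0.03095 L.
At equivalence all the acid is converted to N3-; total volume = 0.01543 + 0.03095 = 0.04638 L, so [N3-] = 0.004671/0.04638 = 0.1007 M.
Kb = Kw/Ka = 1.0e-14 / 1.9 x 10^-5 = 5.26e-10.
[OH^-] = sqrt(Kb x [N3-]) = sqrt(5.26e-10 x 0.1007) = 7.28e-6 M.
pOH = 5.14, so pH = 14.00 - 5.14 = 8.86.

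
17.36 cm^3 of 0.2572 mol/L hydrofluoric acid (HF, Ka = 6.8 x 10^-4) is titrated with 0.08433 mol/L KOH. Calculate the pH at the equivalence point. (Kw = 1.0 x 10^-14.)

7.99

n(HF) = 0.2572 x 0.01736 = 0.004465 mol; V(KOH) at equivalence = 0.004465/0.08433 = 0.05295 L.
At equivalence all the acid is converted to F-; total volume = 0.01736 + 0.05295 = 0.07031 L, so [F-] = 0.004465/0.07031 = 0.06351 M.
Kb = Kw/Ka = 1.0e-14 / 6.8 x 10^-4 = 1.47e-11.
[OH^-] = sqrt(Kb x [F-]) = sqrt(1.47e-11 x 0.06351) = 9.66e-7 M.
pOH = 6.01, so pH = 14.00 - 6.01 = 7.99.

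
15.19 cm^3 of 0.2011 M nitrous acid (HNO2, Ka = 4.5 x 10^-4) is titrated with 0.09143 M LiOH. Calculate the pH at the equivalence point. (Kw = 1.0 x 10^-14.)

8.07

n(HNO2) = 0.2011 x 0.01519 = 0.003055 mol; V(LiOH) at equivalence = 0.003055/0.09143 = 0.03341 L.
At equivalence all the acid is converted to NO2-; total volume = 0.01519 + 0.03341 = 0.04860 L, so [NO2-] = 0.003055/0.04860 = 0.06285 M.
Kb = Kw/Ka = 1.0e-14 / 4.5 x 10^-4 = 2.22e-11.
[OH^-] = sqrt(Kb x [NO2-]) = sqrt(2.22e-11 x 0.06285) = 1.18e-6 M.
pOH = 5.93, so pH = 14.00 - 5.93 = 8.07.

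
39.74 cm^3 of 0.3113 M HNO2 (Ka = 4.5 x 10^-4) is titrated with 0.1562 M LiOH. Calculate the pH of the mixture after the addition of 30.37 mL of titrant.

3.14

Initial n(HNO2) = 0.3113 x 0.03974 = 0.01237 mol.
n(LiOH) added = 0.1562 x 0.03037 = 0.004744 mol, converting that many moles of HNO2 to NO2-.
Remaining n(HNO2) = 0.007627 mol; n(NO2-) = 0.004744 mol.
By Henderson-Hasselbalch, pH = pKa + log([A^-]/[HA]) = 3.35 + log(0.004744/0.007627) = 3.35 + (-0.21) = 3.14.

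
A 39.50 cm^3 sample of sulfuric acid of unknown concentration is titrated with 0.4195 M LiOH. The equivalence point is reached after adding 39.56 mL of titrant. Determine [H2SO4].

n(LiOH) delivered = 0.4195 x 0.03956 = 0.01660 mol.
The reaction is 1 H2SO4 + 2 LiOH, so n(H2SO4) = 0.01660 x 1/2 = 0.008298 mol.
[H2SO4] = 0.008298 mol / 0.03950 L = 0.210 M.

0.210 M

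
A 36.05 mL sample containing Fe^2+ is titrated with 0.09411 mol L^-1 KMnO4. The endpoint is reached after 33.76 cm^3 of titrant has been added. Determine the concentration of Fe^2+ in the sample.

0.441 M

n(KMnO4) = 0.09411 x 0.03376 = 0.003177 mol.
From the balanced equation, 1 mol KMnO4 reacts with 5 mol Fe^2+, so n(Fe^2+) = 0.003177 x 5/1 = 0.01589 mol.
[Fe^2+] = 0.01589 / 0.03605 L = 0.441 M.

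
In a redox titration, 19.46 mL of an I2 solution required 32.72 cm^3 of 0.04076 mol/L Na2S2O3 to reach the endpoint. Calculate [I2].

0.0343 M

n(Na2S2O3) = 0.04076 x 0.03272 = 0.001334 mol.
From the balanced equation, 2 mol Na2S2O3 reacts with 1 mol I2, so n(I2) = 0.001334 x 1/2 = 0.0006668 mol.
[I2] = 0.0006668 / 0.01946 L = 0.0343 M.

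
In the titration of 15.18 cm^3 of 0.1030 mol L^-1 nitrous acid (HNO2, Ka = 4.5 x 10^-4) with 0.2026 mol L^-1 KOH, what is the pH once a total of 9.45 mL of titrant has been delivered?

12.15

n(acid) = 0.1030 x 0.01518 = 0.001564 mol; n(KOH) added = 0.2026 x 0.009450 = 0.001915 mol.
Base is in excess by 0.001915 - 0.001564 = 0.0003510 mol in a total volume of 0.02463 L.
[OH^-] = 0.0003510/0.02463 = 0.01425 M, so pOH = 1.85 and pH = 14.00 - 1.85 = 12.15.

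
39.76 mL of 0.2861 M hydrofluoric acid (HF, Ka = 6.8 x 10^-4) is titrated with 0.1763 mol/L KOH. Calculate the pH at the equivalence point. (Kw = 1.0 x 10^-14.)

n(HF) = 0.2861 x 0.03976 = 0.01138 mol; V(KOH) at equivalence = 0.01138/0.1763 = 0.06452 L.
At equivalence all the acid is converted to F-; total volume = 0.03976 + 0.06452 = 0.1043 L, so [F-] = 0.01138/0.1043 = 0.1091 M.
Kb = Kw/Ka = 1.0e-14 / 6.8 x 10^-4 = 1.47e-11.
[OH^-] = sqrt(Kb x [F-]) = sqrt(1.47e-11 x 0.1091) = 1.27e-6 M.
pOH = 5.90, so pH = 14.00 - 5.90 = 8.10.

8.10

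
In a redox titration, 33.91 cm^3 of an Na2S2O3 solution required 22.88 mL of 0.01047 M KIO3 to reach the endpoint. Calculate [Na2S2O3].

n(KIO3) = 0.01047 x 0.02288 = 0.0002396 mol.
From the balanced equation, 1 mol KIO3 reacts with 6 mol Na2S2O3, so n(Na2S2O3) = 0.0002396 x 6/1 = 0.001437 mol.
[Na2S2O3] = 0.001437 / 0.03391 L = 0.0424 M.

0.0424 M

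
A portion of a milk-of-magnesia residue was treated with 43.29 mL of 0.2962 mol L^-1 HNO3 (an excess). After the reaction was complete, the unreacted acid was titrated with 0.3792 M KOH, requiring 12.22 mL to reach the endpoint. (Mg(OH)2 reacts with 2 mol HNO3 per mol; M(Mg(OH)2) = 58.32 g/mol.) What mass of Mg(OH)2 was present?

Total n(HNO3) added = 0.2962 x 0.04329 = 0.01282 mol.
n(KOH) used = 0.3792 x 0.01222 = 0.004634 mol, which equals the excess n(HNO3).
So n(HNO3) consumed by the sample = 0.01282 - 0.004634 = 0.008189 mol.
n(Mg(OH)2) = 0.008189 / 2 = 0.004094 mol.
mass = 0.004094 mol x 58.32 g/mol = 0.239 g.

0.239 g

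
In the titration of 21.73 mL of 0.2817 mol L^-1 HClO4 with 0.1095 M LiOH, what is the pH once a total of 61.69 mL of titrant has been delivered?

11.88

n(acid) = 0.2817 x 0.02173 = 0.006121 mol; n(LiOH) added = 0.1095 x 0.06169 = 0.006755 mol.
Base is in excess by 0.006755 - 0.006121 = 0.0006337 mol in a total volume of 0.08342 L.
[OH^-] = 0.0006337/0.08342 = 0.007597 M, so pOH = 2.12 and pH = 14.00 - 2.12 = 11.88.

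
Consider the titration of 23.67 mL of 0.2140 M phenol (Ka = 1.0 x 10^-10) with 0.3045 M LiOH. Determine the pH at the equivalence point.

n(C6H5OH) = 0.2140 x 0.02367 = 0.005065 mol; V(LiOH) at equivalence = 0.005065/0.3045 = 0.01664 L.
At equivalence all the acid is converted to C6H5O-; total volume = 0.02367 + 0.01664 = 0.04031 L, so [C6H5O-] = 0.005065/0.04031 = 0.1257 M.
Kb = Kw/Ka = 1.0e-14 / 1.0 x 10^-10 = 0.000100.
[OH^-] = sqrt(Kb x [C6H5O-]) = sqrt(0.000100 x 0.1257) = 0.00355 M.
pOH = 2.45, so pH = 14.00 - 2.45 = 11.55.

11.55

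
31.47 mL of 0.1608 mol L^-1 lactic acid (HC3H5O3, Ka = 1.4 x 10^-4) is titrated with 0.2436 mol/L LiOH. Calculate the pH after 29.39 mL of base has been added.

12.54

n(acid) = 0.1608 x 0.03147 = 0.005060 mol; n(LiOH) added = 0.2436 x 0.02939 = 0.007159 mol.
Base is in excess by 0.007159 - 0.005060 = 0.002099 mol in a total volume of 0.06086 L.
[OH^-] = 0.002099/0.06086 = 0.03449 M, so pOH = 1.46 and pH = 14.00 - 1.46 = 12.54.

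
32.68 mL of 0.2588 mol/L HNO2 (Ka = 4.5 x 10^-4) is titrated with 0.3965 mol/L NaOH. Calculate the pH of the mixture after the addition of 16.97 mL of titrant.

Initial n(HNO2) = 0.2588 x 0.03268 = 0.008458 mol.
n(NaOH) added = 0.3965 x 0.01697 = 0.006729 mol, converting that many moles of HNO2 to NO2-.
Remaining n(HNO2) = 0.001729 mol; n(NO2-) = 0.006729 mol.
By Henderson-Hasselbalch, pH = pKa + log([A^-]/[HA]) = 3.35 + log(0.006729/0.001729) = 3.35 + (+0.59) = 3.94.

3.94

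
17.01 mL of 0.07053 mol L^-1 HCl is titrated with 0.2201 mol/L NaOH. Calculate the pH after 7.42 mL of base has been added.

n(acid) = 0.07053 x 0.01701 = 0.001200 mol; n(NaOH) added = 0.2201 x 0.007420 = 0.001633 mol.
Base is in excess by 0.001633 - 0.001200 = 0.0004334 mol in a total volume of 0.02443 L.
[OH^-] = 0.0004334/0.02443 = 0.01774 M, so pOH = 1.75 and pH = 14.00 - 1.75 = 12.25.

12.25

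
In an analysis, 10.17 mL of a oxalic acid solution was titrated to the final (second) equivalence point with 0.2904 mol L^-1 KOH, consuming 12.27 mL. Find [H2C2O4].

n(KOH) = 0.2904 x 0.01227 = 0.003563 mol.
At the final (second) equivalence point, 2 mol OH^- react per mol H2C2O4, so n(H2C2O4) = 0.003563 / 2 = 0.001782 mol.
[H2C2O4] = 0.001782 / 0.01017 L = 0.175 M.

0.175 M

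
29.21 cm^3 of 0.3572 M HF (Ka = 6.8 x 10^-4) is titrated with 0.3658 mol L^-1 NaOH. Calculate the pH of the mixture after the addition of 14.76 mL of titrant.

3.20

Initial n(HF) = 0.3572 x 0.02921 = 0.01043 mol.
n(NaOH) added = 0.3658 x 0.01476 = 0.005399 mol, converting that many moles of HF to F-.
Remaining n(HF) = 0.005035 mol; n(F-) = 0.005399 mol.
By Henderson-Hasselbalch, pH = pKa + log([A^-]/[HA]) = 3.17 + log(0.005399/0.005035) = 3.17 + (+0.03) = 3.20.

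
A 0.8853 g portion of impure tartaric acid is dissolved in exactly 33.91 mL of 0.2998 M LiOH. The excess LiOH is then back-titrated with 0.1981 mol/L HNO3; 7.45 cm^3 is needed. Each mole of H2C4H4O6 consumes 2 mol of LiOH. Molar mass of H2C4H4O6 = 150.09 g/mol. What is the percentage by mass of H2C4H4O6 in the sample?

Total n(LiOH) added = 0.2998 x 0.03391 = 0.01017 mol.
n(HNO3) used = 0.1981 x 0.007450 = 0.001476 mol, which equals the excess n(LiOH).
So n(LiOH) consumed by the sample = 0.01017 - 0.001476 = 0.008690 mol.
n(H2C4H4O6) = 0.008690 / 2 = 0.004345 mol.
mass H2C4H4O6 = 0.004345 x 150.09 = 0.6522 g, so %H2C4H4O6 = 0.6522/0.8853 x 100 = 73.7%.

73.7%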